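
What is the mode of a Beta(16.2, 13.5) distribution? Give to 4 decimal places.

0.5487

With α,β > 1, mode = (α−1)/(α+β−2) = 15.2/27.7 = 0.5487.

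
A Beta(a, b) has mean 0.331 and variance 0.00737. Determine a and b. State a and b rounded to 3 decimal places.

By moment matching, a+b = μ(1−μ)/σ² − 1 = (0.331·0.669)/0.00737 − 1 = 30.0460 − 1 = 29.0460.
Since a/(a+b) = μ, a = 0.331·29.0460 = 9.614 and b = 0.669·29.0460 = 19.432.

a = 9.614, b = 19.432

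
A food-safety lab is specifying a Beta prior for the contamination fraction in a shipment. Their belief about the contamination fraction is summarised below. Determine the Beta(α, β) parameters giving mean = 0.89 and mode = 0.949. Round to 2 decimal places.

With s = α+β: μ = α/s and mode = (α−1)/(s−2). Eliminating α = μs,
μs − 1 = m(s−2) ⇒ s(μ−m) = 1−2m ⇒ s = -0.898/-0.059 = 15.2203.
So α = μs = 13.55, β = (1−μ)s = 1.67.

α = 13.55, β = 1.67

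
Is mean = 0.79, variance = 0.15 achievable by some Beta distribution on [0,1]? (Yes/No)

Yes

The Beta variance bound is σ² < μ(1−μ).
Here μ(1−μ) = 0.79×0.21 = 0.1659, and 0.15 < 0.1659.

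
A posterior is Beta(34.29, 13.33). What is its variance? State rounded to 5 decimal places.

0.00415

Var = αβ/[(α+β)²(α+β+1)] = (34.29×13.33)/(47.62²×48.62) = 457.0857/110253.843128 = 0.00415.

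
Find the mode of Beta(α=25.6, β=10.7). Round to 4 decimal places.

0.7172

The density x^(α−1)(1−x)^(β−1) is maximised at (α−1)/(α+β−2) = 24.6/34.3 = 0.7172.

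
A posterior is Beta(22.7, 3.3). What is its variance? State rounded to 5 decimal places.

α+β = 26.0 and αβ = 74.91, so Var = αβ/[(α+β)²(α+β+1)] = 74.91/18252.000 = 0.00410.

0.00410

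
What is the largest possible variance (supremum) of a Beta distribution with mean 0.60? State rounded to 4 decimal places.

0.2400

For fixed mean μ the Beta variance is μ(1−μ)/(α+β+1), increasing as α+β decreases.
Its least upper bound (not attained) is μ(1−μ) = 0.60·0.40 = 0.2400.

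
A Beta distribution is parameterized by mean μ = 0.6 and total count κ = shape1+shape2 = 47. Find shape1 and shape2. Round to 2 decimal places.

shape1 = 28.20, shape2 = 18.80

Split κ in proportion μ : (1−μ): shape1 = 0.6·47 = 28.20, shape2 = 47 − 28.20 = 18.80.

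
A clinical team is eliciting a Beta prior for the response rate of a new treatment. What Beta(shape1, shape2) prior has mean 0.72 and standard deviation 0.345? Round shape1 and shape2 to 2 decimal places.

σ² = 0.345² = 0.119025.
With s = shape1+shape2, Var = μ(1−μ)/(s+1), so s+1 = (0.72×0.28)/0.119025 = 1.6938 and s = 0.6938.
shape1 = μs = 0.50, shape2 = (1−μ)s = 0.19.

shape1 = 0.50, shape2 = 0.19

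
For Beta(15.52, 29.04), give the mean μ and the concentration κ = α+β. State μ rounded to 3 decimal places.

μ = 0.348, κ = 44.56

κ = α+β = 15.52+29.04 = 44.56; μ = α/κ = 15.52/44.56 = 0.348.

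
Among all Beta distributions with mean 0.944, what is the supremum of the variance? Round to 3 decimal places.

0.053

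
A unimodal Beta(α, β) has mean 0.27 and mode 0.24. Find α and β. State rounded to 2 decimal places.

α = 4.68, β = 12.65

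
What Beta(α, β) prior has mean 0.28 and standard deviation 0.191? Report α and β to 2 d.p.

First σ² = 0.036481. Setting α = μn, β = (1−μ)n with n = α+β,
μ(1−μ)/(n+1) = 0.036481 ⇒ n+1 = 0.2016/0.036481 = 5.5262 ⇒ n = 4.5262.
Hence α = 0.28×4.5262 = 1.27, β = 0.72×4.5262 = 3.26.

α = 1.27, β = 3.26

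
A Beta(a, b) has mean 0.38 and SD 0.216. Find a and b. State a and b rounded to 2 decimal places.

a = 1.54, b = 2.51

σ² = 0.216² = 0.046656.
With s = a+b, Var = μ(1−μ)/(s+1), so s+1 = (0.38×0.62)/0.046656 = 5.0497 and s = 4.0497.
a = μs = 1.54, b = (1−μ)s = 2.51.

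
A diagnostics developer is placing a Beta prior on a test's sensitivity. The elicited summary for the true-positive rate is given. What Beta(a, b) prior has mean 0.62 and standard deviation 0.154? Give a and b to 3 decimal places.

a = 5.539, b = 3.395

σ² = 0.154² = 0.023716.
With s = a+b, Var = μ(1−μ)/(s+1), so s+1 = (0.62×0.38)/0.023716 = 9.9342 and s = 8.9342.
a = μs = 5.539, b = (1−μ)s = 3.395.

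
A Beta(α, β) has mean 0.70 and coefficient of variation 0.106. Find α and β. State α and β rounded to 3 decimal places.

σ = CV·μ = 0.106×0.70 = 0.07420, so σ² = 0.005506.
s+1 = μ(1−μ)/σ² = 0.2100/0.005506 = 38.1427, so s = α+β = 37.1427.
α = μs = 26.000, β = (1−μ)s = 11.143.

α = 26.000, β = 11.143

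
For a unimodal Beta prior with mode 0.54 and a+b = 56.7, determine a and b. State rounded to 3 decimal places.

Mode = (a−1)/(κ−2) with κ = a+b, so a−1 = 0.54·54.7 = 29.538.
a = 30.538; b = κ − a = 26.162.

a = 30.538, b = 26.162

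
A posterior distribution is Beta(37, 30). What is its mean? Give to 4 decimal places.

0.5522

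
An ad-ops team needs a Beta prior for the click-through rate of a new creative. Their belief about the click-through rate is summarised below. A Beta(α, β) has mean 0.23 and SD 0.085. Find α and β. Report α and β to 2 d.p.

α = 5.41, β = 18.10

Variance = 0.085² = 0.007225. The moment-matching identity α+β = μ(1−μ)/Var − 1 gives
α+β = 0.1771/0.007225 − 1 = 23.5121, so α = μ·23.5121 = 5.41 and β = (1−μ)·23.5121 = 18.10.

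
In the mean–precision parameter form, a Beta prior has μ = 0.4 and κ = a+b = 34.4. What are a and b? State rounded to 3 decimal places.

a = 13.760, b = 20.640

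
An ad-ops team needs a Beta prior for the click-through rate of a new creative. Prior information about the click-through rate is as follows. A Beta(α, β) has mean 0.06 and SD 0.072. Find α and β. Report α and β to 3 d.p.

α = 0.593, β = 9.287

First σ² = 0.005184. Setting α = μn, β = (1−μ)n with n = α+β,
μ(1−μ)/(n+1) = 0.005184 ⇒ n+1 = 0.0564/0.005184 = 10.8796 ⇒ n = 9.8796.
Hence α = 0.06×9.8796 = 0.593, β = 0.94×9.8796 = 9.287.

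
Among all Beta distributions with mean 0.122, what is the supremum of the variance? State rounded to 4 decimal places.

Var = μ(1−μ)/(α+β+1), which approaches μ(1−μ) as α+β → 0.
So the supremum is μ(1−μ) = 0.122×0.878 = 0.1071.

0.1071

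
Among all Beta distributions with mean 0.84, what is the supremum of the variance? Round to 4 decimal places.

0.1344

For fixed mean μ the Beta variance is μ(1−μ)/(α+β+1), increasing as α+β decreases.
Its least upper bound (not attained) is μ(1−μ) = 0.84·0.16 = 0.1344.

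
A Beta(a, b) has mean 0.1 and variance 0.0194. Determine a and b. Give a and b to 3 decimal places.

Write ν = a+b; then a = μν and Var = μ(1−μ)/(ν+1).
ν = μ(1−μ)/Var − 1 = 0.09/0.0194 − 1 = 3.6392.
a = 0.1·3.6392 = 0.364, b = 0.9·3.6392 = 3.275.

a = 0.364, b = 3.275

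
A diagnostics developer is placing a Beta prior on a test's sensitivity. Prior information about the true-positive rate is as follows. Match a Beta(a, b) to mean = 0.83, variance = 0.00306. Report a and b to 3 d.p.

By moment matching, a+b = μ(1−μ)/σ² − 1 = (0.83·0.17)/0.00306 − 1 = 46.1111 − 1 = 45.1111.
Since a/(a+b) = μ, a = 0.83·45.1111 = 37.442 and b = 0.17·45.1111 = 7.669.

a = 37.442, b = 7.669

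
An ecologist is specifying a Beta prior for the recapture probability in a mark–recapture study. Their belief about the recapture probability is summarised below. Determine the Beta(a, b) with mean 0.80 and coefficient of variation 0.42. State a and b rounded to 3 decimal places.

a = 0.334, b = 0.083

Var = (CV·μ)² = (0.42×0.80)² = 0.112896.
a+b = μ(1−μ)/Var − 1 = 0.1600/0.112896 − 1 = 0.4172.
Thus a = 0.80·0.4172 = 0.334 and b = 0.20·0.4172 = 0.083.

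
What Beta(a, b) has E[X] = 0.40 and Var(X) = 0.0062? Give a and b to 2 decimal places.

Let s = a+b. The Beta variance is μ(1−μ)/(s+1).
So s+1 = μ(1−μ)/σ² = (0.40×0.60)/0.0062 = 0.2400/0.0062 = 38.7097, giving s = 37.7097.
Then a = μs = 0.40×37.7097 = 15.08 and b = (1−μ)s = 0.60×37.7097 = 22.63.

a = 15.08, b = 22.63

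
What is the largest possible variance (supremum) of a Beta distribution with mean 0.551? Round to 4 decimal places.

0.2474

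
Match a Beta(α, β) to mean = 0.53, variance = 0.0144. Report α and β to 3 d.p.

α = 8.638, β = 7.660

Write ν = α+β; then α = μν and Var = μ(1−μ)/(ν+1).
ν = μ(1−μ)/Var − 1 = 0.2491/0.0144 − 1 = 16.2986.
α = 0.53·16.2986 = 8.638, β = 0.47·16.2986 = 7.660.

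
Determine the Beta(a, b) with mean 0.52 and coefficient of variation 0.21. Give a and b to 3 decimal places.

σ = CV·μ = 0.21×0.52 = 0.10920, so σ² = 0.011925.
s+1 = μ(1−μ)/σ² = 0.2496/0.011925 = 20.9314, so s = a+b = 19.9314.
a = μs = 10.364, b = (1−μ)s = 9.567.

a = 10.364, b = 9.567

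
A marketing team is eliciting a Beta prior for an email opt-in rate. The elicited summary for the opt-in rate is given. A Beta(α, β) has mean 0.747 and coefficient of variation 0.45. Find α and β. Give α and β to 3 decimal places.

Var = (CV·μ)² = (0.45×0.747)² = 0.112997.
α+β = μ(1−μ)/Var − 1 = 0.188991/0.112997 − 1 = 0.6725.
Thus α = 0.747·0.6725 = 0.502 and β = 0.253·0.6725 = 0.170.

α = 0.502, β = 0.170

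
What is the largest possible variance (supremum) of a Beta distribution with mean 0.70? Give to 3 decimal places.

For fixed mean μ the Beta variance is μ(1−μ)/(α+β+1), increasing as α+β decreases.
Its least upper bound (not attained) is μ(1−μ) = 0.70·0.30 = 0.210.

0.210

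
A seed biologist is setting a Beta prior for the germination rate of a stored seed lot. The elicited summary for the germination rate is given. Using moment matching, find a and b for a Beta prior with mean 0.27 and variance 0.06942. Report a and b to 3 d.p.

a = 0.497, b = 1.343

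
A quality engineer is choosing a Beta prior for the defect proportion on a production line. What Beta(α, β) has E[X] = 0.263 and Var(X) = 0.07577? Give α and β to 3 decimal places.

α = 0.410, β = 1.148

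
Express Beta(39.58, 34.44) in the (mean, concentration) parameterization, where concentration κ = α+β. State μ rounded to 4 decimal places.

κ = α+β = 39.58+34.44 = 74.02; μ = α/κ = 39.58/74.02 = 0.5347.

μ = 0.5347, κ = 74.02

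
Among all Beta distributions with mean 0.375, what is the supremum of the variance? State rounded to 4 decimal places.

0.2344

For fixed mean μ the Beta variance is μ(1−μ)/(α+β+1), increasing as α+β decreases.
Its least upper bound (not attained) is μ(1−μ) = 0.375·0.625 = 0.2344.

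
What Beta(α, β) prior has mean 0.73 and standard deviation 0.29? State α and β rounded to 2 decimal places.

α = 0.98, β = 0.36

σ² = 0.29² = 0.0841.
With s = α+β, Var = μ(1−μ)/(s+1), so s+1 = (0.73×0.27)/0.0841 = 2.3436 and s = 1.3436.
α = μs = 0.98, β = (1−μ)s = 0.36.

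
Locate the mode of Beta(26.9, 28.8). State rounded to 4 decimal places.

0.4823

The density x^(α−1)(1−x)^(β−1) is maximised at (α−1)/(α+β−2) = 25.9/53.7 = 0.4823.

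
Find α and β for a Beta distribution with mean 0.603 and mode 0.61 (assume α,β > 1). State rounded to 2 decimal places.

With s = α+β: μ = α/s and mode = (α−1)/(s−2). Eliminating α = μs,
μs − 1 = m(s−2) ⇒ s(μ−m) = 1−2m ⇒ s = -0.22/-0.007 = 31.4286.
So α = μs = 18.95, β = (1−μ)s = 12.48.

α = 18.95, β = 12.48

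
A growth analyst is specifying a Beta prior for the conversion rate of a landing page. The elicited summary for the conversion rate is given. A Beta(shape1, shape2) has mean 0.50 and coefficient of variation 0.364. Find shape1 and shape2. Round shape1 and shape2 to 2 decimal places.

shape1 = 3.27, shape2 = 3.27

Var = (CV·μ)² = (0.364×0.50)² = 0.033124.
shape1+shape2 = μ(1−μ)/Var − 1 = 0.2500/0.033124 − 1 = 6.5474.
Thus shape1 = 0.50·6.5474 = 3.27 and shape2 = 0.50·6.5474 = 3.27.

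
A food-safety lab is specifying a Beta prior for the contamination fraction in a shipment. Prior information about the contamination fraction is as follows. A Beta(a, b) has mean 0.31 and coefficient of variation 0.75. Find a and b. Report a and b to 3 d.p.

a = 0.917, b = 2.040

σ = CV·μ = 0.75×0.31 = 0.23250, so σ² = 0.054056.
s+1 = μ(1−μ)/σ² = 0.2139/0.054056 = 3.9570, so s = a+b = 2.9570.
a = μs = 0.917, b = (1−μ)s = 2.040.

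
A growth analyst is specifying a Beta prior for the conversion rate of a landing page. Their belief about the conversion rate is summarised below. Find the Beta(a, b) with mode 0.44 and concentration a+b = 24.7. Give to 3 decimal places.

For a,b>1 the mode is (a−1)/(a+b−2), so a = mode·(κ−2)+1 = 0.44×22.7+1 = 10.988.
And b = (1−mode)·(κ−2)+1 = 0.56×22.7+1 = 13.712.

a = 10.988, b = 13.712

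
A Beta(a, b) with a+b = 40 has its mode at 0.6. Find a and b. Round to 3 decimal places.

a = 23.800, b = 16.200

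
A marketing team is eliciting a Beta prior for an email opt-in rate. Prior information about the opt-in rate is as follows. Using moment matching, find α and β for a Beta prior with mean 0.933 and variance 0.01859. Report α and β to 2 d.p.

α = 2.20, β = 0.16

By moment matching, α+β = μ(1−μ)/σ² − 1 = (0.933·0.067)/0.01859 − 1 = 3.3626 − 1 = 2.3626.
Since α/(α+β) = μ, α = 0.933·2.3626 = 2.20 and β = 0.067·2.3626 = 0.16.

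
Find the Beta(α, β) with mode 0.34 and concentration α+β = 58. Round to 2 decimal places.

For α,β>1 the mode is (α−1)/(α+β−2), so α = mode·(κ−2)+1 = 0.34×56+1 = 20.04.
And β = (1−mode)·(κ−2)+1 = 0.66×56+1 = 37.96.

α = 20.04, β = 37.96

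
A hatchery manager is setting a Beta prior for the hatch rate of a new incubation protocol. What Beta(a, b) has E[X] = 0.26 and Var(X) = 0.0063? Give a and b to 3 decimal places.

By moment matching, a+b = μ(1−μ)/σ² − 1 = (0.26·0.74)/0.0063 − 1 = 30.5397 − 1 = 29.5397.
Since a/(a+b) = μ, a = 0.26·29.5397 = 7.680 and b = 0.74·29.5397 = 21.859.

a = 7.680, b = 21.859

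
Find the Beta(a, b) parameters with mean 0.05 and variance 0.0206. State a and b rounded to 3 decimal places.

Let s = a+b. The Beta variance is μ(1−μ)/(s+1).
So s+1 = μ(1−μ)/σ² = (0.05×0.95)/0.0206 = 0.0475/0.0206 = 2.3058, giving s = 1.3058.
Then a = μs = 0.05×1.3058 = 0.065 and b = (1−μ)s = 0.95×1.3058 = 1.241.

a = 0.065, b = 1.241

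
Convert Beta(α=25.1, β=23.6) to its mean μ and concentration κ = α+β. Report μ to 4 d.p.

κ = α+β = 25.1+23.6 = 48.7; μ = α/κ = 25.1/48.7 = 0.5154.

μ = 0.5154, κ = 48.7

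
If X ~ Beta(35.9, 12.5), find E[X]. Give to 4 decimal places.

0.7417

The Beta mean is α/(α+β) = 35.9/(35.9+12.5) = 0.7417.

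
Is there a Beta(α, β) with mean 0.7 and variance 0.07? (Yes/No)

Yes

For any Beta, Var(X) < E[X]·(1−E[X]).
Here μ(1−μ) = 0.7×0.3 = 0.21, and 0.07 < 0.21.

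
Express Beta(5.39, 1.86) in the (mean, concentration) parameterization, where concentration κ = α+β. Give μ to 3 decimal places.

μ = 0.743, κ = 7.25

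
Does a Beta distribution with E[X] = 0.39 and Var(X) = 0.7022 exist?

No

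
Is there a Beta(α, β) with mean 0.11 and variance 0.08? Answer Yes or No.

Yes

A Beta with mean μ has variance μ(1−μ)/(α+β+1) < μ(1−μ).
Here μ(1−μ) = 0.11×0.89 = 0.0979, and 0.08 < 0.0979.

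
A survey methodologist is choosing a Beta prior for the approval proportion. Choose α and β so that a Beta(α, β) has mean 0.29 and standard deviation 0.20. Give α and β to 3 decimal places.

σ² = 0.20² = 0.0400.
With s = α+β, Var = μ(1−μ)/(s+1), so s+1 = (0.29×0.71)/0.0400 = 5.1475 and s = 4.1475.
α = μs = 1.203, β = (1−μ)s = 2.945.

α = 1.203, β = 2.945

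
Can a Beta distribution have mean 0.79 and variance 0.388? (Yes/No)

For any Beta, Var(X) < E[X]·(1−E[X]).
Here μ(1−μ) = 0.79×0.21 = 0.1659, and 0.388 ≥ 0.1659.

No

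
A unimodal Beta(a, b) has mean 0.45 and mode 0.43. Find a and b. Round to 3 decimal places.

With s = a+b: μ = a/s and mode = (a−1)/(s−2). Eliminating a = μs,
μs − 1 = m(s−2) ⇒ s(μ−m) = 1−2m ⇒ s = 0.14/0.02 = 7.0000.
So a = μs = 3.150, b = (1−μ)s = 3.850.

a = 3.150, b = 3.850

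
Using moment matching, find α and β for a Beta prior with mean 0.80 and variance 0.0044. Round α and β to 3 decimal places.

α = 28.291, β = 7.073

Let s = α+β. The Beta variance is μ(1−μ)/(s+1).
So s+1 = μ(1−μ)/σ² = (0.80×0.20)/0.0044 = 0.1600/0.0044 = 36.3636, giving s = 35.3636.
Then α = μs = 0.80×35.3636 = 28.291 and β = (1−μ)s = 0.20×35.3636 = 7.073.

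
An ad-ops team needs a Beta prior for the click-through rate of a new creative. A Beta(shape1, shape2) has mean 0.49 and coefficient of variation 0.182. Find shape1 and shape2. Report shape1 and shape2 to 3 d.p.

shape1 = 14.907, shape2 = 15.515

Var = (CV·μ)² = (0.182×0.49)² = 0.007953.
shape1+shape2 = μ(1−μ)/Var − 1 = 0.2499/0.007953 − 1 = 30.4218.
Thus shape1 = 0.49·30.4218 = 14.907 and shape2 = 0.51·30.4218 = 15.515.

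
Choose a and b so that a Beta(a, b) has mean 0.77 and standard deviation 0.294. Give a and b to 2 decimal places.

Variance = 0.294² = 0.086436. The moment-matching identity a+b = μ(1−μ)/Var − 1 gives
a+b = 0.1771/0.086436 − 1 = 1.0489, so a = μ·1.0489 = 0.81 and b = (1−μ)·1.0489 = 0.24.

a = 0.81, b = 0.24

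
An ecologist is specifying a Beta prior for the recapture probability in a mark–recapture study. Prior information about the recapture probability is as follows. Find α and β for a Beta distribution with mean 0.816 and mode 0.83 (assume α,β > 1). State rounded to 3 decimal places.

With s = α+β: μ = α/s and mode = (α−1)/(s−2). Eliminating α = μs,
μs − 1 = m(s−2) ⇒ s(μ−m) = 1−2m ⇒ s = -0.66/-0.014 = 47.1429.
So α = μs = 38.469, β = (1−μ)s = 8.674.

α = 38.469, β = 8.674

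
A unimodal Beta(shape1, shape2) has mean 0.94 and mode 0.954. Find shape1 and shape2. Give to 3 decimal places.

shape1 = 60.966, shape2 = 3.891

Let s = shape1+shape2. Mean gives shape1 = μs = 0.94s; mode gives (shape1−1)/(s−2) = 0.954.
Substituting: 0.94s − 1 = 0.954(s−2) = 0.954s − 1.908, so -0.014s = -0.908 and s = 64.8571.
Then shape1 = 0.94×64.8571 = 60.966 and shape2 = s−shape1 = 3.891.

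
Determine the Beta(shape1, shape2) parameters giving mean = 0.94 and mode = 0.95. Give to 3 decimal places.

shape1 = 84.600, shape2 = 5.400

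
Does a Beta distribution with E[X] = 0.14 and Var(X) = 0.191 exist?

A Beta with mean μ has variance μ(1−μ)/(α+β+1) < μ(1−μ).
Here μ(1−μ) = 0.14×0.86 = 0.1204, and 0.191 ≥ 0.1204.

No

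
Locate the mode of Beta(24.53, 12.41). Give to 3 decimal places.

0.673

The density x^(α−1)(1−x)^(β−1) is maximised at (α−1)/(α+β−2) = 23.53/34.94 = 0.673.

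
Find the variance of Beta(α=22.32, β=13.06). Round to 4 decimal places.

μ = 22.32/35.38 = 0.630865; Var = μ(1−μ)/(α+β+1) = 0.2328744/36.38 = 0.0064.

0.0064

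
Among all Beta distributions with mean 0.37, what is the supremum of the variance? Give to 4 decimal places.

0.2331

For fixed mean μ the Beta variance is μ(1−μ)/(α+β+1), increasing as α+β decreases.
Its least upper bound (not attained) is μ(1−μ) = 0.37·0.63 = 0.2331.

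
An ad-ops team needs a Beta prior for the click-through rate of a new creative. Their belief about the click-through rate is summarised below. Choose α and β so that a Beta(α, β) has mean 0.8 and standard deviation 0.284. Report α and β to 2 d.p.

α = 0.79, β = 0.20

Variance = 0.284² = 0.080656. The moment-matching identity α+β = μ(1−μ)/Var − 1 gives
α+β = 0.16/0.080656 − 1 = 0.9837, so α = μ·0.9837 = 0.79 and β = (1−μ)·0.9837 = 0.20.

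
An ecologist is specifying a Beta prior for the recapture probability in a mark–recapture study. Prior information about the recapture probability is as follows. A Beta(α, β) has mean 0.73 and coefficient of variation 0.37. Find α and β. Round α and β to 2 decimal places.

α = 1.24, β = 0.46

Var = (CV·μ)² = (0.37×0.73)² = 0.072954.
α+β = μ(1−μ)/Var − 1 = 0.1971/0.072954 − 1 = 1.7017.
Thus α = 0.73·1.7017 = 1.24 and β = 0.27·1.7017 = 0.46.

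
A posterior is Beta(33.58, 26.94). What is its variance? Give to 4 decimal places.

0.0040

α+β = 60.52 and αβ = 904.6452, so Var = αβ/[(α+β)²(α+β+1)] = 904.6452/225327.483008 = 0.0040.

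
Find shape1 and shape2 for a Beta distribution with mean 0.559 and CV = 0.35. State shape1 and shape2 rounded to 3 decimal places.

shape1 = 3.041, shape2 = 2.399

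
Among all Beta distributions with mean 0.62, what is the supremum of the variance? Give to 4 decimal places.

For fixed mean μ the Beta variance is μ(1−μ)/(α+β+1), increasing as α+β decreases.
Its least upper bound (not attained) is μ(1−μ) = 0.62·0.38 = 0.2356.

0.2356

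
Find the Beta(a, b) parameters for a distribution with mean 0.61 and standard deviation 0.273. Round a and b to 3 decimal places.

a = 1.337, b = 0.855

σ² = 0.273² = 0.074529.
With s = a+b, Var = μ(1−μ)/(s+1), so s+1 = (0.61×0.39)/0.074529 = 3.1920 and s = 2.1920.
a = μs = 1.337, b = (1−μ)s = 0.855.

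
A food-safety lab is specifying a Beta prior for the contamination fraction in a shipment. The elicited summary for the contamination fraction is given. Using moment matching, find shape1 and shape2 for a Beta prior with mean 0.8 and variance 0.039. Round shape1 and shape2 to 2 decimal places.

shape1 = 2.48, shape2 = 0.62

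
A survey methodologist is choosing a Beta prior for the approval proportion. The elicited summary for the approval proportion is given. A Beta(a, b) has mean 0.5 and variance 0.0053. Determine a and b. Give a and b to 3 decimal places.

Write ν = a+b; then a = μν and Var = μ(1−μ)/(ν+1).
ν = μ(1−μ)/Var − 1 = 0.25/0.0053 − 1 = 46.1698.
a = 0.5·46.1698 = 23.085, b = 0.5·46.1698 = 23.085.

a = 23.085, b = 23.085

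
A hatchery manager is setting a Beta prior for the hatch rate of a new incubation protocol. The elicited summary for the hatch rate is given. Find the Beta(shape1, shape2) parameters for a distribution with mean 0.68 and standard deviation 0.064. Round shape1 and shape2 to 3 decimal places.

shape1 = 35.445, shape2 = 16.680

Variance = 0.064² = 0.004096. The moment-matching identity shape1+shape2 = μ(1−μ)/Var − 1 gives
shape1+shape2 = 0.2176/0.004096 − 1 = 52.1250, so shape1 = μ·52.1250 = 35.445 and shape2 = (1−μ)·52.1250 = 16.680.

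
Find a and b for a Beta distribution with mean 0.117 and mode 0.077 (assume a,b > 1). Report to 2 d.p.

a = 2.47, b = 18.68

Let s = a+b. Mean gives a = μs = 0.117s; mode gives (a−1)/(s−2) = 0.077.
Substituting: 0.117s − 1 = 0.077(s−2) = 0.077s − 0.154, so 0.040s = 0.846 and s = 21.1500.
Then a = 0.117×21.1500 = 2.47 and b = s−a = 18.68.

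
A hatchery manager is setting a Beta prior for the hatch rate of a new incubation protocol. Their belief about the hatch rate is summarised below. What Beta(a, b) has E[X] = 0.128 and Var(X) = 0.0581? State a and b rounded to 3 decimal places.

By moment matching, a+b = μ(1−μ)/σ² − 1 = (0.128·0.872)/0.0581 − 1 = 1.9211 − 1 = 0.9211.
Since a/(a+b) = μ, a = 0.128·0.9211 = 0.118 and b = 0.872·0.9211 = 0.803.

a = 0.118, b = 0.803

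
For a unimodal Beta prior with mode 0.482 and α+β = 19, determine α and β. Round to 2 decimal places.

α = 9.19, β = 9.81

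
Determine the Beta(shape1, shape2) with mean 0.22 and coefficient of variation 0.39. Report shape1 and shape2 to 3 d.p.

Var = (CV·μ)² = (0.39×0.22)² = 0.007362.
shape1+shape2 = μ(1−μ)/Var − 1 = 0.1716/0.007362 − 1 = 22.3100.
Thus shape1 = 0.22·22.3100 = 4.908 and shape2 = 0.78·22.3100 = 17.402.

shape1 = 4.908, shape2 = 17.402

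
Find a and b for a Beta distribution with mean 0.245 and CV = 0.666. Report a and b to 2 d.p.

σ = CV·μ = 0.666×0.245 = 0.16317, so σ² = 0.026624.
s+1 = μ(1−μ)/σ² = 0.184975/0.026624 = 6.9476, so s = a+b = 5.9476.
a = μs = 1.46, b = (1−μ)s = 4.49.

a = 1.46, b = 4.49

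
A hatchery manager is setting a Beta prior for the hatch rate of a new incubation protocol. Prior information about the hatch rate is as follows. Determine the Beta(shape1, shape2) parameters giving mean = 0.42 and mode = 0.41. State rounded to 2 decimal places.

Let s = shape1+shape2. Mean gives shape1 = μs = 0.42s; mode gives (shape1−1)/(s−2) = 0.41.
Substituting: 0.42s − 1 = 0.41(s−2) = 0.41s − 0.82, so 0.01s = 0.18 and s = 18.0000.
Then shape1 = 0.42×18.0000 = 7.56 and shape2 = s−shape1 = 10.44.

shape1 = 7.56, shape2 = 10.44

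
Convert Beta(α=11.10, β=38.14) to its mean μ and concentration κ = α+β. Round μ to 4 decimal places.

κ = α+β = 11.10+38.14 = 49.24; μ = α/κ = 11.10/49.24 = 0.2254.

μ = 0.2254, κ = 49.24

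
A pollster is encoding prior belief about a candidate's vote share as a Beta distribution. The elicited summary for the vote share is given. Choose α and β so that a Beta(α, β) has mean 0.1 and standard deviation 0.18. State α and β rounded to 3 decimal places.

Variance = 0.18² = 0.0324. The moment-matching identity α+β = μ(1−μ)/Var − 1 gives
α+β = 0.09/0.0324 − 1 = 1.7778, so α = μ·1.7778 = 0.178 and β = (1−μ)·1.7778 = 1.600.

α = 0.178, β = 1.600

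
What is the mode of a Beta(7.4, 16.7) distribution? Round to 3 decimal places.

0.290

The density x^(α−1)(1−x)^(β−1) is maximised at (α−1)/(α+β−2) = 6.4/22.1 = 0.290.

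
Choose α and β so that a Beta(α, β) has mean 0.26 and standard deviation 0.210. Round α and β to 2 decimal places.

α = 0.87, β = 2.49

σ² = 0.210² = 0.044100.
With s = α+β, Var = μ(1−μ)/(s+1), so s+1 = (0.26×0.74)/0.044100 = 4.3628 and s = 3.3628.
α = μs = 0.87, β = (1−μ)s = 2.49.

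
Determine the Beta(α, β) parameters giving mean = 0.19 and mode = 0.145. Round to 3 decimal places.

α = 2.998, β = 12.780

With s = α+β: μ = α/s and mode = (α−1)/(s−2). Eliminating α = μs,
μs − 1 = m(s−2) ⇒ s(μ−m) = 1−2m ⇒ s = 0.710/0.045 = 15.7778.
So α = μs = 2.998, β = (1−μ)s = 12.780.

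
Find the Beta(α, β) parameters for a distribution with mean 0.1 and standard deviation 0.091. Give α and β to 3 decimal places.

α = 0.987, β = 8.881

σ² = 0.091² = 0.008281.
With s = α+β, Var = μ(1−μ)/(s+1), so s+1 = (0.1×0.9)/0.008281 = 10.8683 and s = 9.8683.
α = μs = 0.987, β = (1−μ)s = 8.881.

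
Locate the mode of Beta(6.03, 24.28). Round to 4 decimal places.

0.1777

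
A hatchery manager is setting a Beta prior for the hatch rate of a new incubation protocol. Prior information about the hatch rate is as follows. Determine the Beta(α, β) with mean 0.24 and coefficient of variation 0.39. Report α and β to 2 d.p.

α = 4.76, β = 15.06

σ = CV·μ = 0.39×0.24 = 0.09360, so σ² = 0.008761.
s+1 = μ(1−μ)/σ² = 0.1824/0.008761 = 20.8196, so s = α+β = 19.8196.
α = μs = 4.76, β = (1−μ)s = 15.06.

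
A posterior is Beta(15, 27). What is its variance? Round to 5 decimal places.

0.00534

α+β = 42 and αβ = 405, so Var = αβ/[(α+β)²(α+β+1)] = 405/75852 = 0.00534.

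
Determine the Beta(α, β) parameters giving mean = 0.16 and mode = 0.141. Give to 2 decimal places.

α = 6.05, β = 31.74

Let s = α+β. Mean gives α = μs = 0.16s; mode gives (α−1)/(s−2) = 0.141.
Substituting: 0.16s − 1 = 0.141(s−2) = 0.141s − 0.282, so 0.019s = 0.718 and s = 37.7895.
Then α = 0.16×37.7895 = 6.05 and β = s−α = 31.74.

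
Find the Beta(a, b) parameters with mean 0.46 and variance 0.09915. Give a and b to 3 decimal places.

Let s = a+b. The Beta variance is μ(1−μ)/(s+1).
So s+1 = μ(1−μ)/σ² = (0.46×0.54)/0.09915 = 0.2484/0.09915 = 2.5053, giving s = 1.5053.
Then a = μs = 0.46×1.5053 = 0.692 and b = (1−μ)s = 0.54×1.5053 = 0.813.

a = 0.692, b = 0.813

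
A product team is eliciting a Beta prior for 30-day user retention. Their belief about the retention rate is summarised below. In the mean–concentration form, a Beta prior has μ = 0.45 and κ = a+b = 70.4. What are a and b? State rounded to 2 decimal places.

a = 31.68, b = 38.72

a = μκ = 0.45×70.4 = 31.68 and b = (1−μ)κ = 0.55×70.4 = 38.72.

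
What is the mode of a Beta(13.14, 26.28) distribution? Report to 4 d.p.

0.3244

With α,β > 1, mode = (α−1)/(α+β−2) = 12.14/37.42 = 0.3244.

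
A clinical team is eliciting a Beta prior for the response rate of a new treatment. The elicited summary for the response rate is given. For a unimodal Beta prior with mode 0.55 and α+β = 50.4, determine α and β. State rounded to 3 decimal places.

For α,β>1 the mode is (α−1)/(α+β−2), so α = mode·(κ−2)+1 = 0.55×48.4+1 = 27.620.
And β = (1−mode)·(κ−2)+1 = 0.45×48.4+1 = 22.780.

α = 27.620, β = 22.780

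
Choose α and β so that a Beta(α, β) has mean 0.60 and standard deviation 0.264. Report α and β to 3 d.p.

σ² = 0.264² = 0.069696.
With s = α+β, Var = μ(1−μ)/(s+1), so s+1 = (0.60×0.40)/0.069696 = 3.4435 and s = 2.4435.
α = μs = 1.466, β = (1−μ)s = 0.977.

α = 1.466, β = 0.977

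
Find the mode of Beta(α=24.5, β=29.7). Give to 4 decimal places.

The density x^(α−1)(1−x)^(β−1) is maximised at (α−1)/(α+β−2) = 23.5/52.2 = 0.4502.

0.4502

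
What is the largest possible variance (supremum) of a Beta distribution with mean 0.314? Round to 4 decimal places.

Var = μ(1−μ)/(α+β+1), which approaches μ(1−μ) as α+β → 0.
So the supremum is μ(1−μ) = 0.314×0.686 = 0.2154.

0.2154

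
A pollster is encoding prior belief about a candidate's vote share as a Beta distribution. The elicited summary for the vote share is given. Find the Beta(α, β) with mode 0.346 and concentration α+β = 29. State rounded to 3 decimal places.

Since the density peak of Beta(α,β) is at (α−1)/(α+β−2),
α = 1 + 0.346(29−2) = 10.342 and β = 29 − 10.342 = 18.658.

α = 10.342, β = 18.658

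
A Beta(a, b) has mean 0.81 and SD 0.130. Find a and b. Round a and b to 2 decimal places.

a = 6.57, b = 1.54

σ² = 0.130² = 0.016900.
With s = a+b, Var = μ(1−μ)/(s+1), so s+1 = (0.81×0.19)/0.016900 = 9.1065 and s = 8.1065.
a = μs = 6.57, b = (1−μ)s = 1.54.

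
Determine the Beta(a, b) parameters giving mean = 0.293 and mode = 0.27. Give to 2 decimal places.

With s = a+b: μ = a/s and mode = (a−1)/(s−2). Eliminating a = μs,
μs − 1 = m(s−2) ⇒ s(μ−m) = 1−2m ⇒ s = 0.46/0.023 = 20.0000.
So a = μs = 5.86, b = (1−μ)s = 14.14.

a = 5.86, b = 14.14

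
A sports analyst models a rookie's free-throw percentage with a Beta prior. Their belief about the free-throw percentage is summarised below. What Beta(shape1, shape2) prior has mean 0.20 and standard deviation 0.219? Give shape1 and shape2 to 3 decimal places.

First σ² = 0.047961. Setting shape1 = μn, shape2 = (1−μ)n with n = shape1+shape2,
μ(1−μ)/(n+1) = 0.047961 ⇒ n+1 = 0.1600/0.047961 = 3.3360 ⇒ n = 2.3360.
Hence shape1 = 0.20×2.3360 = 0.467, shape2 = 0.80×2.3360 = 1.869.

shape1 = 0.467, shape2 = 1.869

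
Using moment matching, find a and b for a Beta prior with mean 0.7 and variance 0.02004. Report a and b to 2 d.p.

a = 6.64, b = 2.84

By moment matching, a+b = μ(1−μ)/σ² − 1 = (0.7·0.3)/0.02004 − 1 = 10.4790 − 1 = 9.4790.
Since a/(a+b) = μ, a = 0.7·9.4790 = 6.64 and b = 0.3·9.4790 = 2.84.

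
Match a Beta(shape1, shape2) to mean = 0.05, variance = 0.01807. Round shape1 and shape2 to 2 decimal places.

shape1 = 0.08, shape2 = 1.55

Write ν = shape1+shape2; then shape1 = μν and Var = μ(1−μ)/(ν+1).
ν = μ(1−μ)/Var − 1 = 0.0475/0.01807 − 1 = 1.6287.
shape1 = 0.05·1.6287 = 0.08, shape2 = 0.95·1.6287 = 1.55.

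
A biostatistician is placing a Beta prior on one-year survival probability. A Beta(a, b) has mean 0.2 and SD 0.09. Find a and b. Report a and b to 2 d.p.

First σ² = 0.0081. Setting a = μn, b = (1−μ)n with n = a+b,
μ(1−μ)/(n+1) = 0.0081 ⇒ n+1 = 0.16/0.0081 = 19.7531 ⇒ n = 18.7531.
Hence a = 0.2×18.7531 = 3.75, b = 0.8×18.7531 = 15.00.

a = 3.75, b = 15.00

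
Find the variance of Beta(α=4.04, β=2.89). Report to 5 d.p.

Var = αβ/[(α+β)²(α+β+1)] = (4.04×2.89)/(6.93²×7.93) = 11.6756/380.837457 = 0.03066.

0.03066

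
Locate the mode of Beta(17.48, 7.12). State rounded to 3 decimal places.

With α,β > 1, mode = (α−1)/(α+β−2) = 16.48/22.60 = 0.729.

0.729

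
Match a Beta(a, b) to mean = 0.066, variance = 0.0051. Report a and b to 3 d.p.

Write ν = a+b; then a = μν and Var = μ(1−μ)/(ν+1).
ν = μ(1−μ)/Var − 1 = 0.061644/0.0051 − 1 = 11.0871.
a = 0.066·11.0871 = 0.732, b = 0.934·11.0871 = 10.355.

a = 0.732, b = 10.355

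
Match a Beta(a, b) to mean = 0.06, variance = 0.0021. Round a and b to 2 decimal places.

Let s = a+b. The Beta variance is μ(1−μ)/(s+1).
So s+1 = μ(1−μ)/σ² = (0.06×0.94)/0.0021 = 0.0564/0.0021 = 26.8571, giving s = 25.8571.
Then a = μs = 0.06×25.8571 = 1.55 and b = (1−μ)s = 0.94×25.8571 = 24.31.

a = 1.55, b = 24.31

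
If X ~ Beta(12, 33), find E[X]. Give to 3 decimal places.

0.267

E[X] = α/(α+β) = 12/45 = 0.267.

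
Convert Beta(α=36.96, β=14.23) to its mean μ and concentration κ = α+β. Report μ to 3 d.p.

κ = α+β = 36.96+14.23 = 51.19; μ = α/κ = 36.96/51.19 = 0.722.

μ = 0.722, κ = 51.19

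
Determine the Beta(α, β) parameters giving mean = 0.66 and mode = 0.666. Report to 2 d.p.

α = 36.52, β = 18.81

With s = α+β: μ = α/s and mode = (α−1)/(s−2). Eliminating α = μs,
μs − 1 = m(s−2) ⇒ s(μ−m) = 1−2m ⇒ s = -0.332/-0.006 = 55.3333.
So α = μs = 36.52, β = (1−μ)s = 18.81.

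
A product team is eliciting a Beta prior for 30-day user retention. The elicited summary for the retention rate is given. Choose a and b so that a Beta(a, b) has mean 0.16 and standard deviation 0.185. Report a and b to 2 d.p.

a = 0.47, b = 2.46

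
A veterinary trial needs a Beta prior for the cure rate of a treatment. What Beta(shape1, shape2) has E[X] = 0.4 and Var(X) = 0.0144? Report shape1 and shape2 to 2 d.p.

Let s = shape1+shape2. The Beta variance is μ(1−μ)/(s+1).
So s+1 = μ(1−μ)/σ² = (0.4×0.6)/0.0144 = 0.24/0.0144 = 16.6667, giving s = 15.6667.
Then shape1 = μs = 0.4×15.6667 = 6.27 and shape2 = (1−μ)s = 0.6×15.6667 = 9.40.

shape1 = 6.27, shape2 = 9.40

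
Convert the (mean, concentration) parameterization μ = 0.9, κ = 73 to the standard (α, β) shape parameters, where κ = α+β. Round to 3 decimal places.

α = μκ = 0.9×73 = 65.700 and β = (1−μ)κ = 0.1×73 = 7.300.

α = 65.700, β = 7.300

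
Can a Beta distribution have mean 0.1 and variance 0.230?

No

The Beta variance bound is σ² < μ(1−μ).
Here μ(1−μ) = 0.1×0.9 = 0.09, and 0.230 ≥ 0.09.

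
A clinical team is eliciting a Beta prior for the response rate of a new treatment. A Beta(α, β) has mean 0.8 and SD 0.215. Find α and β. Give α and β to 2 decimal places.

α = 1.97, β = 0.49

Variance = 0.215² = 0.046225. The moment-matching identity α+β = μ(1−μ)/Var − 1 gives
α+β = 0.16/0.046225 − 1 = 2.4613, so α = μ·2.4613 = 1.97 and β = (1−μ)·2.4613 = 0.49.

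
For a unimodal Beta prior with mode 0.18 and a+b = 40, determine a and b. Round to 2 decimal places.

a = 7.84, b = 32.16

For a,b>1 the mode is (a−1)/(a+b−2), so a = mode·(κ−2)+1 = 0.18×38+1 = 7.84.
And b = (1−mode)·(κ−2)+1 = 0.82×38+1 = 32.16.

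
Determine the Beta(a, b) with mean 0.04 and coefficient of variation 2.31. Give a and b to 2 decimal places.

Var = (CV·μ)² = (2.31×0.04)² = 0.008538.
a+b = μ(1−μ)/Var − 1 = 0.0384/0.008538 − 1 = 3.4977.
Thus a = 0.04·3.4977 = 0.14 and b = 0.96·3.4977 = 3.36.

a = 0.14, b = 3.36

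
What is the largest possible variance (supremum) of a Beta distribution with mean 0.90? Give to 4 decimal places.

Var = μ(1−μ)/(α+β+1), which approaches μ(1−μ) as α+β → 0.
So the supremum is μ(1−μ) = 0.90×0.10 = 0.0900.

0.0900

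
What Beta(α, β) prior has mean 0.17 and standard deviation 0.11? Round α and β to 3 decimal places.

α = 1.812, β = 8.849

σ² = 0.11² = 0.0121.
With s = α+β, Var = μ(1−μ)/(s+1), so s+1 = (0.17×0.83)/0.0121 = 11.6612 and s = 10.6612.
α = μs = 1.812, β = (1−μ)s = 8.849.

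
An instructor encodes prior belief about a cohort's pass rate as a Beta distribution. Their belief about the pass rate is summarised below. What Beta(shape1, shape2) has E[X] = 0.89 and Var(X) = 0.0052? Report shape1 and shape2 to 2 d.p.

Write ν = shape1+shape2; then shape1 = μν and Var = μ(1−μ)/(ν+1).
ν = μ(1−μ)/Var − 1 = 0.0979/0.0052 − 1 = 17.8269.
shape1 = 0.89·17.8269 = 15.87, shape2 = 0.11·17.8269 = 1.96.

shape1 = 15.87, shape2 = 1.96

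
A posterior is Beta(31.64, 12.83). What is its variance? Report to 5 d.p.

0.00451

μ = 31.64/44.47 = 0.711491; Var = μ(1−μ)/(α+β+1) = 0.2052716/45.47 = 0.00451.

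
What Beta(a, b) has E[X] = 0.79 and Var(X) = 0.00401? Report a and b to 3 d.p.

a = 31.894, b = 8.478

Let s = a+b. The Beta variance is μ(1−μ)/(s+1).
So s+1 = μ(1−μ)/σ² = (0.79×0.21)/0.00401 = 0.1659/0.00401 = 41.3716, giving s = 40.3716.
Then a = μs = 0.79×40.3716 = 31.894 and b = (1−μ)s = 0.21×40.3716 = 8.478.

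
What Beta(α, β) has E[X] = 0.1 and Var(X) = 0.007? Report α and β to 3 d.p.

α = 1.186, β = 10.671

Write ν = α+β; then α = μν and Var = μ(1−μ)/(ν+1).
ν = μ(1−μ)/Var − 1 = 0.09/0.007 − 1 = 11.8571.
α = 0.1·11.8571 = 1.186, β = 0.9·11.8571 = 10.671.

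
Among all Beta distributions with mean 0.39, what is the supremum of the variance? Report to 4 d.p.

0.2379

Var = μ(1−μ)/(α+β+1), which approaches μ(1−μ) as α+β → 0.
So the supremum is μ(1−μ) = 0.39×0.61 = 0.2379.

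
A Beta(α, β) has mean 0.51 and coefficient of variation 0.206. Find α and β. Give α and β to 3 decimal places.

α = 11.037, β = 10.604

Var = (CV·μ)² = (0.206×0.51)² = 0.011038.
α+β = μ(1−μ)/Var − 1 = 0.2499/0.011038 − 1 = 21.6408.
Thus α = 0.51·21.6408 = 11.037 and β = 0.49·21.6408 = 10.604.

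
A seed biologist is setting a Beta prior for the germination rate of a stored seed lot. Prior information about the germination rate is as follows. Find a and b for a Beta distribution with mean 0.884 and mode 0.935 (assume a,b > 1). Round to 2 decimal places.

With s = a+b: μ = a/s and mode = (a−1)/(s−2). Eliminating a = μs,
μs − 1 = m(s−2) ⇒ s(μ−m) = 1−2m ⇒ s = -0.870/-0.051 = 17.0588.
So a = μs = 15.08, b = (1−μ)s = 1.98.

a = 15.08, b = 1.98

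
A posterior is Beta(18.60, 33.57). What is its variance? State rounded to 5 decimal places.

μ = 18.60/52.17 = 0.356527; Var = μ(1−μ)/(α+β+1) = 0.2294154/53.17 = 0.00431.

0.00431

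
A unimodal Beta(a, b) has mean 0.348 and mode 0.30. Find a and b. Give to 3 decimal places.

a = 2.900, b = 5.433

Let s = a+b. Mean gives a = μs = 0.348s; mode gives (a−1)/(s−2) = 0.30.
Substituting: 0.348s − 1 = 0.30(s−2) = 0.30s − 0.60, so 0.048s = 0.40 and s = 8.3333.
Then a = 0.348×8.3333 = 2.900 and b = s−a = 5.433.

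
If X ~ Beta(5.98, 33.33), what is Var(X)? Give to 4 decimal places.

μ = 5.98/39.31 = 0.152124; Var = μ(1−μ)/(α+β+1) = 0.1289824/40.31 = 0.0032.

0.0032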